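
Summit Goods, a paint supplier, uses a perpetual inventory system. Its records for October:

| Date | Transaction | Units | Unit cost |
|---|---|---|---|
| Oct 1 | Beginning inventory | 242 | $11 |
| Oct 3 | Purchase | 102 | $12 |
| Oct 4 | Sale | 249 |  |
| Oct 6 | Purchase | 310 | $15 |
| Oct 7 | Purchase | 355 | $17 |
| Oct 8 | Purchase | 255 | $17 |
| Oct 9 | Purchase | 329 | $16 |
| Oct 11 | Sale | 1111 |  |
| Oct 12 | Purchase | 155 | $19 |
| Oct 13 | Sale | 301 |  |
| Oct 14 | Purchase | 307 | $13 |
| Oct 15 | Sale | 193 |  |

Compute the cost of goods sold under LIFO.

Oct 4, 249 sold [LIFO — newest first]: 102 @ $12 + 147 @ $11 = $2,841
Oct 11, 1111 sold [LIFO — newest first]: 329 @ $16 + 255 @ $17 + 355 @ $17 + 172 @ $15 = $18,214
Oct 13, 301 sold [LIFO — newest first]: 155 @ $19 + 138 @ $15 + 8 @ $11 = $5,103
Oct 15, 193 sold [LIFO — newest first]: 193 @ $13 = $2,509
Total COGS = $2,841 + $18,214 + $5,103 + $2,509 = $28,667
Ending inventory: 87 @ $11 + 114 @ $13 = $2,439

COGS = $28,667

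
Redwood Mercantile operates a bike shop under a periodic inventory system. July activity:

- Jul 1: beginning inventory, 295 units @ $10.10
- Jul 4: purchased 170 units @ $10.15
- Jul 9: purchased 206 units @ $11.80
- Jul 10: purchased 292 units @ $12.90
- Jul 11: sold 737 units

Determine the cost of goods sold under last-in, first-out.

Jul 11, 737 sold [LIFO — newest first]: 292 @ $12.90 + 206 @ $11.80 + 170 @ $10.15 + 69 @ $10.10 = $8,620.00
Ending inventory: 226 @ $10.10 = $2,282.60
Check: goods available $10,902.60 = COGS $8,620.00 + ending $2,282.60

COGS = $8,620.00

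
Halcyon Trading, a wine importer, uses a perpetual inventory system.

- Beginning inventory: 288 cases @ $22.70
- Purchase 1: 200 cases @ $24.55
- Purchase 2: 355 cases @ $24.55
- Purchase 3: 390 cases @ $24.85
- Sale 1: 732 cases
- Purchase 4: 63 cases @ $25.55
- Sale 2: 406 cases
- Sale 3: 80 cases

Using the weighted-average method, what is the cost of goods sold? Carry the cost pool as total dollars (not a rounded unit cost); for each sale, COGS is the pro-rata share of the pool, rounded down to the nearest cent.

COGS = $29,563.75

After Beginning: 288 on hand, pool $6,537.60 (≈ $22.7000 each)
After Purchase 1: 488 on hand, pool $11,447.60 (≈ $23.4582 each)
After Purchase 2: 843 on hand, pool $20,162.85 (≈ $23.9180 each)
After Purchase 3: 1233 on hand, pool $29,854.35 (≈ $24.2128 each)
Sale 1, sell 732: 732/1233 × $29,854.35 → $17,723.75
After Purchase 4: 564 on hand, pool $13,740.25 (≈ $24.3621 each)
Sale 2, sell 406: 406/564 × $13,740.25 → $9,891.03
Sale 3, sell 80: 80/158 × $3,849.22 → $1,948.97
Total COGS = $17,723.75 + $9,891.03 + $1,948.97 = $29,563.75
Ending inventory (cost pool remaining) = $1,900.25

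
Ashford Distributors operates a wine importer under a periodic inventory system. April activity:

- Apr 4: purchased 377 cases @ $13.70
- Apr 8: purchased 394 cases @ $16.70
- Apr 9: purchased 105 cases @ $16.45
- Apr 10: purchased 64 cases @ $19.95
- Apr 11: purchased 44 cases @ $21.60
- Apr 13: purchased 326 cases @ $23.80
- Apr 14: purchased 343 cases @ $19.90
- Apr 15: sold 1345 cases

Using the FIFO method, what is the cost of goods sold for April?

Apr 15, 1345 sold [FIFO — oldest first]: 377 @ $13.70 + 394 @ $16.70 + 105 @ $16.45 + 64 @ $19.95 + 44 @ $21.60 + 326 @ $23.80 + 35 @ $19.90 = $24,154.45
Ending inventory: 308 @ $19.90 = $6,129.20

COGS = $24,154.45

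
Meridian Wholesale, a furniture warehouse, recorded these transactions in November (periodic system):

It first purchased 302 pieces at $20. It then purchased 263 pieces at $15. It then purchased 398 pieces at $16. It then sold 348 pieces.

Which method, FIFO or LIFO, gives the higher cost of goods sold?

FIFO

FIFO COGS: 302 @ $20 + 46 @ $15 = $6,730
LIFO COGS: 348 @ $16 = $5,568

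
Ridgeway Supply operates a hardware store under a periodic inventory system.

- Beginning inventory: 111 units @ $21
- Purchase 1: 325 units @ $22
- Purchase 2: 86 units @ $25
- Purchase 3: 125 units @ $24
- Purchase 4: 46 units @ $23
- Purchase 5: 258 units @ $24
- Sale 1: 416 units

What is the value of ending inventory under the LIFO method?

Sale 1 (416) [LIFO — newest first]: 258 @ $24 + 46 @ $23 + 112 @ $24 = $9,938
Ending inventory: 111 @ $21 + 325 @ $22 + 86 @ $25 + 13 @ $24 = $11,943

Ending inventory = $11,943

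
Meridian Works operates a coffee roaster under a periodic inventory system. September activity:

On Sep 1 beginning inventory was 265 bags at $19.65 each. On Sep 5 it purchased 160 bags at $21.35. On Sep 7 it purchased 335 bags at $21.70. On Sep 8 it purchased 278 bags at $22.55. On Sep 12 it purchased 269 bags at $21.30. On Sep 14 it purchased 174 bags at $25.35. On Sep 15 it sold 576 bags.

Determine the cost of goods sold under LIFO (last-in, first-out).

COGS = $13,139.75

Sep 15, 576 sold [LIFO — newest first]: 174 @ $25.35 + 269 @ $21.30 + 133 @ $22.55 = $13,139.75
Ending inventory: 265 @ $19.65 + 160 @ $21.35 + 335 @ $21.70 + 145 @ $22.55 = $19,162.50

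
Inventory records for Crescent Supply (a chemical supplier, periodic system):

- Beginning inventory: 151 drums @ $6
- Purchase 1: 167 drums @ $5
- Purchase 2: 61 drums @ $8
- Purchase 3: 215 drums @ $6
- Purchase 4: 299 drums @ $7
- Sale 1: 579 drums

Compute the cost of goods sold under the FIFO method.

Sale 1 (579) [FIFO — oldest first]: 151 @ $6 + 167 @ $5 + 61 @ $8 + 200 @ $6 = $3,429
Ending inventory: 15 @ $6 + 299 @ $7 = $2,183

COGS = $3,429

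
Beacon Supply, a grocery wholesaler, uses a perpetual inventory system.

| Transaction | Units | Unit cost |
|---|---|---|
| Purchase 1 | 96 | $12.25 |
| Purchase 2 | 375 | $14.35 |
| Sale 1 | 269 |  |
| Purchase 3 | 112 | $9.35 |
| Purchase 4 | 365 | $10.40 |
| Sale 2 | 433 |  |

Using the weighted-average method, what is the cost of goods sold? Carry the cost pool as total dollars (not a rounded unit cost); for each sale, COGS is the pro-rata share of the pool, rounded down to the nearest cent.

After Purchase 1: 96 on hand, pool $1,176.00 (≈ $12.2500 each)
After Purchase 2: 471 on hand, pool $6,557.25 (≈ $13.9220 each)
Sale 1, sell 269: 269/471 × $6,557.25 → $3,745.01
After Purchase 3: 314 on hand, pool $3,859.44 (≈ $12.2912 each)
After Purchase 4: 679 on hand, pool $7,655.44 (≈ $11.2746 each)
Sale 2, sell 433: 433/679 × $7,655.44 → $4,881.89
Total COGS = $3,745.01 + $4,881.89 = $8,626.90
Ending inventory (cost pool remaining) = $2,773.55

COGS = $8,626.90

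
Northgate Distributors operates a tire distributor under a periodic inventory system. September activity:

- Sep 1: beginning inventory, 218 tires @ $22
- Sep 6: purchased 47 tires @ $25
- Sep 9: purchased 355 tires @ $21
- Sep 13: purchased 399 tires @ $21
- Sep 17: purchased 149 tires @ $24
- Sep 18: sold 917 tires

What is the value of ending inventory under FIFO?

Sep 18, 917 sold [FIFO — oldest first]: 218 @ $22 + 47 @ $25 + 355 @ $21 + 297 @ $21 = $19,663
Ending inventory: 102 @ $21 + 149 @ $24 = $5,718
Check: goods available $25,381 = COGS $19,663 + ending $5,718

Ending inventory = $5,718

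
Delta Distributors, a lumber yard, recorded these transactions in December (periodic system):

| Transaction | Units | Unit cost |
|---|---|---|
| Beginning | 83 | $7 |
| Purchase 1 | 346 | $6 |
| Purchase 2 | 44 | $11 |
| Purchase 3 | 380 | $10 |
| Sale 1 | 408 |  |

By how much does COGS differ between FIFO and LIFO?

FIFO COGS: 83 @ $7 + 325 @ $6 = $2,531
LIFO COGS: 380 @ $10 + 28 @ $11 = $4,108
Difference = |$2,531 − $4,108| = $1,577

$1,577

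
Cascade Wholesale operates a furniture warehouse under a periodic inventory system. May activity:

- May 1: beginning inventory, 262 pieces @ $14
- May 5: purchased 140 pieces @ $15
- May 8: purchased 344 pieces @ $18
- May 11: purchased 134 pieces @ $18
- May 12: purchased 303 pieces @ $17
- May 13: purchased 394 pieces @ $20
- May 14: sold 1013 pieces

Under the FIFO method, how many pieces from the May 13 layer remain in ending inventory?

394

May 14, 1013 sold [FIFO — oldest first]: 262 @ $14 + 140 @ $15 + 344 @ $18 + 134 @ $18 + 133 @ $17 = $16,633
Ending inventory: 170 @ $17 + 394 @ $20 = $10,770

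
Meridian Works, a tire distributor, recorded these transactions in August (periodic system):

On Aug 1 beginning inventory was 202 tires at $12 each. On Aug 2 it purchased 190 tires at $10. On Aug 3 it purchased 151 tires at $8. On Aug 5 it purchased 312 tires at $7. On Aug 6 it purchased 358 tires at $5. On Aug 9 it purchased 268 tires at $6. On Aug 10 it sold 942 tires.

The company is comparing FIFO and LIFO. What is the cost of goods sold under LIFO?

COGS = $5,614

FIFO COGS: 202 @ $12 + 190 @ $10 + 151 @ $8 + 312 @ $7 + 87 @ $5 = $8,151
LIFO COGS: 268 @ $6 + 358 @ $5 + 312 @ $7 + 4 @ $8 = $5,614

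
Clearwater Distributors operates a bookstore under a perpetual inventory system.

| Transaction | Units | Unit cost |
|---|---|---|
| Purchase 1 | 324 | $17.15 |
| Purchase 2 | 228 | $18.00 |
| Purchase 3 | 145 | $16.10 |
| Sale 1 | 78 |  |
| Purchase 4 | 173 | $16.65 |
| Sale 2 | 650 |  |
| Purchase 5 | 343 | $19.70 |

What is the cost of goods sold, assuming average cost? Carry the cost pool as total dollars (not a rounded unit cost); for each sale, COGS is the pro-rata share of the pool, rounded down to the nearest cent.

COGS = $12,449.14

After Purchase 1: 324 on hand, pool $5,556.60 (≈ $17.1500 each)
After Purchase 2: 552 on hand, pool $9,660.60 (≈ $17.5011 each)
After Purchase 3: 697 on hand, pool $11,995.10 (≈ $17.2096 each)
Sale 1, sell 78: 78/697 × $11,995.10 → $1,342.34
After Purchase 4: 792 on hand, pool $13,533.21 (≈ $17.0874 each)
Sale 2, sell 650: 650/792 × $13,533.21 → $11,106.80
After Purchase 5: 485 on hand, pool $9,183.51 (≈ $18.9351 each)
Total COGS = $1,342.34 + $11,106.80 = $12,449.14
Ending inventory (cost pool remaining) = $9,183.51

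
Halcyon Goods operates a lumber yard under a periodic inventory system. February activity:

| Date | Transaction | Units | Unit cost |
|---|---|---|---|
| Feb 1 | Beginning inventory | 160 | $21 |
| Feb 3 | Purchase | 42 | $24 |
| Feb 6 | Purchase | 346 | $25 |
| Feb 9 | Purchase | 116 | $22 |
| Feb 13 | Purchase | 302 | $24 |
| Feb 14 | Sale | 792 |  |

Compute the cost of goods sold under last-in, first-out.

COGS = $19,122

Feb 14, 792 sold [LIFO — newest first]: 302 @ $24 + 116 @ $22 + 346 @ $25 + 28 @ $24 = $19,122
Ending inventory: 160 @ $21 + 14 @ $24 = $3,696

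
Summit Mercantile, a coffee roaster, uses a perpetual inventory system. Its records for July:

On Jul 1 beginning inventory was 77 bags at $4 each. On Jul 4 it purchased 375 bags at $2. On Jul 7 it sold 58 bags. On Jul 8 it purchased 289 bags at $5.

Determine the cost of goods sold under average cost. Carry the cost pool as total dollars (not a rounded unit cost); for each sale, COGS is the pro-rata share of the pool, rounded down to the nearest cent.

After Jul 1: 77 on hand, pool $308.00 (≈ $4.0000 each)
After Jul 4: 452 on hand, pool $1,058.00 (≈ $2.3407 each)
Jul 7, sell 58: 58/452 × $1,058.00 → $135.76
After Jul 8: 683 on hand, pool $2,367.24 (≈ $3.4659 each)
Ending inventory (cost pool remaining) = $2,367.24

COGS = $135.76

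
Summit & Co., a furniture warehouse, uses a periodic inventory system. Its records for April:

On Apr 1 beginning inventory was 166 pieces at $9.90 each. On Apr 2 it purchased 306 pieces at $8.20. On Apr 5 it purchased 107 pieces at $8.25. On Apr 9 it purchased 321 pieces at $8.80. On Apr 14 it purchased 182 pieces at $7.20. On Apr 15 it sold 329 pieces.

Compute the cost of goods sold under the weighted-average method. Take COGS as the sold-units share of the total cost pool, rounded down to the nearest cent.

COGS = $2,788.45

Apr 15, sell 329: 329/1082 × $9,170.55 → $2,788.45
Ending inventory (cost pool remaining) = $6,382.10
Check: goods available $9,170.55 = COGS $2,788.45 + ending $6,382.10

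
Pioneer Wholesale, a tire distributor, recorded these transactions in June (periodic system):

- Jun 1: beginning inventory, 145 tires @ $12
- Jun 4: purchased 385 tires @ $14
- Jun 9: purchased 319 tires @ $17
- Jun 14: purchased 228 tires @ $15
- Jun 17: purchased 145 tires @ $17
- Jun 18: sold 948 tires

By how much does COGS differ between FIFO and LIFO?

$854

FIFO COGS: 145 @ $12 + 385 @ $14 + 319 @ $17 + 99 @ $15 = $14,038
LIFO COGS: 145 @ $17 + 228 @ $15 + 319 @ $17 + 256 @ $14 = $14,892
Difference = |$14,038 − $14,892| = $854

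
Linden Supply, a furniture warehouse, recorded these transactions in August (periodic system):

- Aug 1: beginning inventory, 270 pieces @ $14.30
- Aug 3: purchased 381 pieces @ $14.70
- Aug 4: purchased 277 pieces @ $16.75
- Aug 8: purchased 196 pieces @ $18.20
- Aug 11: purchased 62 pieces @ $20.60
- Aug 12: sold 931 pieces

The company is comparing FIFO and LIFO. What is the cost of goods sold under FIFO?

COGS = $14,156.05

FIFO COGS: 270 @ $14.30 + 381 @ $14.70 + 277 @ $16.75 + 3 @ $18.20 = $14,156.05
LIFO COGS: 62 @ $20.60 + 196 @ $18.20 + 277 @ $16.75 + 381 @ $14.70 + 15 @ $14.30 = $15,299.35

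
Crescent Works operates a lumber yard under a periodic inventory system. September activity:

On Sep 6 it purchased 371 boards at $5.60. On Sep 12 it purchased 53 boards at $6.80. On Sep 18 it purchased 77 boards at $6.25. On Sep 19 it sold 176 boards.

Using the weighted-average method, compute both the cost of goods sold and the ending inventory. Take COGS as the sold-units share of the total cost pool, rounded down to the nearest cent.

Sep 19, sell 176: 176/501 × $2,919.25 → $1,025.52
Ending inventory (cost pool remaining) = $1,893.73

COGS = $1,025.52; ending inventory = $1,893.73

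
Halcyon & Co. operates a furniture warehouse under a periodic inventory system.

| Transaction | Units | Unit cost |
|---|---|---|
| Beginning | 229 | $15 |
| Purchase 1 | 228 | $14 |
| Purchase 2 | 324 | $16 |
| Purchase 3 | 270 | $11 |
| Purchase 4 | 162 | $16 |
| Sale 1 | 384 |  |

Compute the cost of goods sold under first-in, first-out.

Sale 1 (384) [FIFO — oldest first]: 229 @ $15 + 155 @ $14 = $5,605
Ending inventory: 73 @ $14 + 324 @ $16 + 270 @ $11 + 162 @ $16 = $11,768

COGS = $5,605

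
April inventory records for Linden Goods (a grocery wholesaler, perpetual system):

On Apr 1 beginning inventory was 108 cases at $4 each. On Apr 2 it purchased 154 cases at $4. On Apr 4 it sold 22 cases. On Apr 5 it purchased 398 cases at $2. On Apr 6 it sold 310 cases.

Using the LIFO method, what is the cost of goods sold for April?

Apr 4, 22 sold [LIFO — newest first]: 22 @ $4 = $88
Apr 6, 310 sold [LIFO — newest first]: 310 @ $2 = $620
Total COGS = $88 + $620 = $708
Ending inventory: 108 @ $4 + 132 @ $4 + 88 @ $2 = $1,136
Check: goods available $1,844 = COGS $708 + ending $1,136

COGS = $708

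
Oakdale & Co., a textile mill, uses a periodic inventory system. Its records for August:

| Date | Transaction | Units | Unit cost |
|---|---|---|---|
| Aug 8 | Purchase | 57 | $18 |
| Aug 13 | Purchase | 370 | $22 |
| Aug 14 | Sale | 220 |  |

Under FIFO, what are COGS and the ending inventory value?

COGS = $4,612; ending inventory = $4,554

Aug 14, 220 sold [FIFO — oldest first]: 57 @ $18 + 163 @ $22 = $4,612
Ending inventory: 207 @ $22 = $4,554
Check: goods available $9,166 = COGS $4,612 + ending $4,554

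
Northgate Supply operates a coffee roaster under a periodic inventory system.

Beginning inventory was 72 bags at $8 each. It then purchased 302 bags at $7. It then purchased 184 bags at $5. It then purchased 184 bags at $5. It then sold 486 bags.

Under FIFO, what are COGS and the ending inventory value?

Sale 1 (486) [FIFO — oldest first]: 72 @ $8 + 302 @ $7 + 112 @ $5 = $3,250
Ending inventory: 72 @ $5 + 184 @ $5 = $1,280

COGS = $3,250; ending inventory = $1,280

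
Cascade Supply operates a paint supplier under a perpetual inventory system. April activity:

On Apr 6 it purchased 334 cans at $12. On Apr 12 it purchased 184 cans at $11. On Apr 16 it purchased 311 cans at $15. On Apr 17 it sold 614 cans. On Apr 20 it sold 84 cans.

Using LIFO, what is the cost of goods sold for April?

COGS = $9,125

Apr 17, 614 sold [LIFO — newest first]: 311 @ $15 + 184 @ $11 + 119 @ $12 = $8,117
Apr 20, 84 sold [LIFO — newest first]: 84 @ $12 = $1,008
Total COGS = $8,117 + $1,008 = $9,125
Ending inventory: 131 @ $12 = $1,572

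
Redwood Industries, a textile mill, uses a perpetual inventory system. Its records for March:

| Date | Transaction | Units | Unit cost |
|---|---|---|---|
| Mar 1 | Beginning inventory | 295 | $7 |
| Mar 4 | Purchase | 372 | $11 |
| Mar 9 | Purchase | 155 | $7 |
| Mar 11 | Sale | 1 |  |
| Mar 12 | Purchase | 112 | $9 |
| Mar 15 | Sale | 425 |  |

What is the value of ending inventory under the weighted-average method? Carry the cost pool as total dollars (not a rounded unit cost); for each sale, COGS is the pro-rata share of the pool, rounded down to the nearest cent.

After Mar 1: 295 on hand, pool $2,065.00 (≈ $7.0000 each)
After Mar 4: 667 on hand, pool $6,157.00 (≈ $9.2309 each)
After Mar 9: 822 on hand, pool $7,242.00 (≈ $8.8102 each)
Mar 11, sell 1: 1/822 × $7,242.00 → $8.81
After Mar 12: 933 on hand, pool $8,241.19 (≈ $8.8330 each)
Mar 15, sell 425: 425/933 × $8,241.19 → $3,754.02
Total COGS = $8.81 + $3,754.02 = $3,762.83
Ending inventory (cost pool remaining) = $4,487.17

Ending inventory = $4,487.17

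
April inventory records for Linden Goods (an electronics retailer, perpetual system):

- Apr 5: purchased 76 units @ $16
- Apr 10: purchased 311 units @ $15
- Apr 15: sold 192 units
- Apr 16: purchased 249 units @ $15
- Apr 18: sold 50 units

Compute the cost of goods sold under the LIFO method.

COGS = $3,630

Apr 15, 192 sold [LIFO — newest first]: 192 @ $15 = $2,880
Apr 18, 50 sold [LIFO — newest first]: 50 @ $15 = $750
Total COGS = $2,880 + $750 = $3,630
Ending inventory: 76 @ $16 + 119 @ $15 + 199 @ $15 = $5,986
Check: goods available $9,616 = COGS $3,630 + ending $5,986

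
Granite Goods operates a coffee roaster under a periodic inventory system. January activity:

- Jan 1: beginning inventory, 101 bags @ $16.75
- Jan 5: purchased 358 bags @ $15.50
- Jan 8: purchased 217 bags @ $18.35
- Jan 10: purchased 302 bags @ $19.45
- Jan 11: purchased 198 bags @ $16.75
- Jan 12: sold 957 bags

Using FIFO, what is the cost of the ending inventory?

Ending inventory = $3,724.95

Jan 12, 957 sold [FIFO — oldest first]: 101 @ $16.75 + 358 @ $15.50 + 217 @ $18.35 + 281 @ $19.45 = $16,688.15
Ending inventory: 21 @ $19.45 + 198 @ $16.75 = $3,724.95
Check: goods available $20,413.10 = COGS $16,688.15 + ending $3,724.95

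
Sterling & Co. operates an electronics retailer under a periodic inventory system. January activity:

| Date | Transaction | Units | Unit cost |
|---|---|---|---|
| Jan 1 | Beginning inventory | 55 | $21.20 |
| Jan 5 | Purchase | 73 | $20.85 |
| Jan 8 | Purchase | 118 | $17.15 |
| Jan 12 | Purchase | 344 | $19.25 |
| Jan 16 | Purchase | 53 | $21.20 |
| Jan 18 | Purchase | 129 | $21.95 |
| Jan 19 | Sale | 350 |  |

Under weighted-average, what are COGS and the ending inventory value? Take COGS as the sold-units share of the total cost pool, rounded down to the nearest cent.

Jan 19, sell 350: 350/772 × $15,288.90 → $6,931.49
Ending inventory (cost pool remaining) = $8,357.41

COGS = $6,931.49; ending inventory = $8,357.41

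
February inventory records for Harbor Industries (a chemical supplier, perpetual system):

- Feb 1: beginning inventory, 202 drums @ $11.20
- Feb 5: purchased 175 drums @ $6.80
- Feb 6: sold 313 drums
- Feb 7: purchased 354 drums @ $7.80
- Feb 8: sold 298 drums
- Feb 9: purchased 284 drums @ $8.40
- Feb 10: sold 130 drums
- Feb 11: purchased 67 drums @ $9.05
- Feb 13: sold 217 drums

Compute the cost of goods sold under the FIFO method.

COGS = $8,120.40

Feb 6, 313 sold [FIFO — oldest first]: 202 @ $11.20 + 111 @ $6.80 = $3,017.20
Feb 8, 298 sold [FIFO — oldest first]: 64 @ $6.80 + 234 @ $7.80 = $2,260.40
Feb 10, 130 sold [FIFO — oldest first]: 120 @ $7.80 + 10 @ $8.40 = $1,020.00
Feb 13, 217 sold [FIFO — oldest first]: 217 @ $8.40 = $1,822.80
Total COGS = $3,017.20 + $2,260.40 + $1,020.00 + $1,822.80 = $8,120.40
Ending inventory: 57 @ $8.40 + 67 @ $9.05 = $1,085.15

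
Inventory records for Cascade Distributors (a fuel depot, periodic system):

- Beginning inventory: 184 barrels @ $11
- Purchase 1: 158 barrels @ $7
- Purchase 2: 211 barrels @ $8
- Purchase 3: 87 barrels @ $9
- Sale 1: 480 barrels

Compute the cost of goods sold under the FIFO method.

Sale 1 (480) [FIFO — oldest first]: 184 @ $11 + 158 @ $7 + 138 @ $8 = $4,234
Ending inventory: 73 @ $8 + 87 @ $9 = $1,367
Check: goods available $5,601 = COGS $4,234 + ending $1,367

COGS = $4,234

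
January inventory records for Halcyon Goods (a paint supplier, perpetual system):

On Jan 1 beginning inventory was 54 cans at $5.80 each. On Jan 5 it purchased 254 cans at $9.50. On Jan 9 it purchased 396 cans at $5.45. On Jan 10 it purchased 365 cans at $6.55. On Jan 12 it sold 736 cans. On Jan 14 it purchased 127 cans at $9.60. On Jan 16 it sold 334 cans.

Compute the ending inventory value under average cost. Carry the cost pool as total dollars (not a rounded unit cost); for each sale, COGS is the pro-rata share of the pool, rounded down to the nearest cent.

After Jan 1: 54 on hand, pool $313.20 (≈ $5.8000 each)
After Jan 5: 308 on hand, pool $2,726.20 (≈ $8.8513 each)
After Jan 9: 704 on hand, pool $4,884.40 (≈ $6.9381 each)
After Jan 10: 1069 on hand, pool $7,275.15 (≈ $6.8056 each)
Jan 12, sell 736: 736/1069 × $7,275.15 → $5,008.89
After Jan 14: 460 on hand, pool $3,485.46 (≈ $7.5771 each)
Jan 16, sell 334: 334/460 × $3,485.46 → $2,530.74
Total COGS = $5,008.89 + $2,530.74 = $7,539.63
Ending inventory (cost pool remaining) = $954.72

Ending inventory = $954.72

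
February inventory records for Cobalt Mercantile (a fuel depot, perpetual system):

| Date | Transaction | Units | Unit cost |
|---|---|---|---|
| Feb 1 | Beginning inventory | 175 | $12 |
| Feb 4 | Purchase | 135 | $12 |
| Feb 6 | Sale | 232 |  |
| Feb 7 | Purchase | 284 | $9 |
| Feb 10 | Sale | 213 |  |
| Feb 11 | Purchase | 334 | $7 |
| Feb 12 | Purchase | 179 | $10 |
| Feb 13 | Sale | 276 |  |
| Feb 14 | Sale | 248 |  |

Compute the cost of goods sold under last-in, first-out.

Feb 6, 232 sold [LIFO — newest first]: 135 @ $12 + 97 @ $12 = $2,784
Feb 10, 213 sold [LIFO — newest first]: 213 @ $9 = $1,917
Feb 13, 276 sold [LIFO — newest first]: 179 @ $10 + 97 @ $7 = $2,469
Feb 14, 248 sold [LIFO — newest first]: 237 @ $7 + 11 @ $9 = $1,758
Total COGS = $2,784 + $1,917 + $2,469 + $1,758 = $8,928
Ending inventory: 78 @ $12 + 60 @ $9 = $1,476
Check: goods available $10,404 = COGS $8,928 + ending $1,476

COGS = $8,928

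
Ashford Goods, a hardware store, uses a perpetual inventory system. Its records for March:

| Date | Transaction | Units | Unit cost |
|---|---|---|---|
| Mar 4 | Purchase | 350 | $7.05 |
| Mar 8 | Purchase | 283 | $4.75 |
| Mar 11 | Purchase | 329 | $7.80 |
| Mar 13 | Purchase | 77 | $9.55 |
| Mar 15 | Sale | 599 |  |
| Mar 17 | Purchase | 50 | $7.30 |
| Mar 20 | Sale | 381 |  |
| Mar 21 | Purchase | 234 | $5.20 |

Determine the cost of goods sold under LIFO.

COGS = $6,709.85

Mar 15, 599 sold [LIFO — newest first]: 77 @ $9.55 + 329 @ $7.80 + 193 @ $4.75 = $4,218.30
Mar 20, 381 sold [LIFO — newest first]: 50 @ $7.30 + 90 @ $4.75 + 241 @ $7.05 = $2,491.55
Total COGS = $4,218.30 + $2,491.55 = $6,709.85
Ending inventory: 109 @ $7.05 + 234 @ $5.20 = $1,985.25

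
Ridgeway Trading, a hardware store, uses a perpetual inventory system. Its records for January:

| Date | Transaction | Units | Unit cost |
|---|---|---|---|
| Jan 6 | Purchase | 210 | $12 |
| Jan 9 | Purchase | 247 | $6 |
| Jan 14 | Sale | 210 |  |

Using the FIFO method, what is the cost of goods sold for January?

COGS = $2,520

Jan 14, 210 sold [FIFO — oldest first]: 210 @ $12 = $2,520
Ending inventory: 247 @ $6 = $1,482
Check: goods available $4,002 = COGS $2,520 + ending $1,482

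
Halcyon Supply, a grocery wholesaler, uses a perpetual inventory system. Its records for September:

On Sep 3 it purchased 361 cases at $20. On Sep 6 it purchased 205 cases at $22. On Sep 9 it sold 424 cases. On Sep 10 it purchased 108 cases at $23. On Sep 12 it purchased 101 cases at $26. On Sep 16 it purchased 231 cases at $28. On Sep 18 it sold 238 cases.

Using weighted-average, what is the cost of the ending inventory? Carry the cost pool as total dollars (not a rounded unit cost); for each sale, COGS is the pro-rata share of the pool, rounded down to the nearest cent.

After Sep 3: 361 on hand, pool $7,220.00 (≈ $20.0000 each)
After Sep 6: 566 on hand, pool $11,730.00 (≈ $20.7244 each)
Sep 9, sell 424: 424/566 × $11,730.00 → $8,787.13
After Sep 10: 250 on hand, pool $5,426.87 (≈ $21.7075 each)
After Sep 12: 351 on hand, pool $8,052.87 (≈ $22.9426 each)
After Sep 16: 582 on hand, pool $14,520.87 (≈ $24.9499 each)
Sep 18, sell 238: 238/582 × $14,520.87 → $5,938.08
Total COGS = $8,787.13 + $5,938.08 = $14,725.21
Ending inventory (cost pool remaining) = $8,582.79
Check: goods available $23,308.00 = COGS $14,725.21 + ending $8,582.79

Ending inventory = $8,582.79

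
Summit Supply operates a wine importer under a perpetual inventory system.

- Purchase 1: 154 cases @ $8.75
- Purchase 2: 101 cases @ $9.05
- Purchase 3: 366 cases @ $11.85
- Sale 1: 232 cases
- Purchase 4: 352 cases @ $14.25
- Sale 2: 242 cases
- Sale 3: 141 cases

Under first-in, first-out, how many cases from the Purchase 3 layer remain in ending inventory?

Sale 1 (232) [FIFO — oldest first]: 154 @ $8.75 + 78 @ $9.05 = $2,053.40
Sale 2 (242) [FIFO — oldest first]: 23 @ $9.05 + 219 @ $11.85 = $2,803.30
Sale 3 (141) [FIFO — oldest first]: 141 @ $11.85 = $1,670.85
Total COGS = $2,053.40 + $2,803.30 + $1,670.85 = $6,527.55
Ending inventory: 6 @ $11.85 + 352 @ $14.25 = $5,087.10

6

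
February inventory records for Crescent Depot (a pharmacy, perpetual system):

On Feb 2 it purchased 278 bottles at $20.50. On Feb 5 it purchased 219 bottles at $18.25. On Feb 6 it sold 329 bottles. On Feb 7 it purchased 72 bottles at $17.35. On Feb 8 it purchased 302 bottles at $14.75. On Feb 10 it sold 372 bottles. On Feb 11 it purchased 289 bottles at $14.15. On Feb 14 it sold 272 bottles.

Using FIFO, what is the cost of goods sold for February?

COGS = $16,842.75

Feb 6, 329 sold [FIFO — oldest first]: 278 @ $20.50 + 51 @ $18.25 = $6,629.75
Feb 10, 372 sold [FIFO — oldest first]: 168 @ $18.25 + 72 @ $17.35 + 132 @ $14.75 = $6,262.20
Feb 14, 272 sold [FIFO — oldest first]: 170 @ $14.75 + 102 @ $14.15 = $3,950.80
Total COGS = $6,629.75 + $6,262.20 + $3,950.80 = $16,842.75
Ending inventory: 187 @ $14.15 = $2,646.05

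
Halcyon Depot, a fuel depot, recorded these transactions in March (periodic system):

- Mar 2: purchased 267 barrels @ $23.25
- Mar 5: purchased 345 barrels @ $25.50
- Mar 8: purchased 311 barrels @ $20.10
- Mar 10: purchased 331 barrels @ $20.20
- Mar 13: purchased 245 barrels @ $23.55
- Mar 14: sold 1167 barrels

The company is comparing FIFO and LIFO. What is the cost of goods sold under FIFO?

COGS = $26,185.15

FIFO COGS: 267 @ $23.25 + 345 @ $25.50 + 311 @ $20.10 + 244 @ $20.20 = $26,185.15
LIFO COGS: 245 @ $23.55 + 331 @ $20.20 + 311 @ $20.10 + 280 @ $25.50 = $25,847.05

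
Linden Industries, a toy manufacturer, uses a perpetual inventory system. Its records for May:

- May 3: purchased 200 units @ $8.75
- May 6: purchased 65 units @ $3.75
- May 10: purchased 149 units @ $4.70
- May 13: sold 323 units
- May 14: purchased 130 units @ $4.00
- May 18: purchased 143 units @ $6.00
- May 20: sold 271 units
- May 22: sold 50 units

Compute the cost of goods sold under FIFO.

May 13, 323 sold [FIFO — oldest first]: 200 @ $8.75 + 65 @ $3.75 + 58 @ $4.70 = $2,266.35
May 20, 271 sold [FIFO — oldest first]: 91 @ $4.70 + 130 @ $4.00 + 50 @ $6.00 = $1,247.70
May 22, 50 sold [FIFO — oldest first]: 50 @ $6.00 = $300.00
Total COGS = $2,266.35 + $1,247.70 + $300.00 = $3,814.05
Ending inventory: 43 @ $6.00 = $258.00
Check: goods available $4,072.05 = COGS $3,814.05 + ending $258.00

COGS = $3,814.05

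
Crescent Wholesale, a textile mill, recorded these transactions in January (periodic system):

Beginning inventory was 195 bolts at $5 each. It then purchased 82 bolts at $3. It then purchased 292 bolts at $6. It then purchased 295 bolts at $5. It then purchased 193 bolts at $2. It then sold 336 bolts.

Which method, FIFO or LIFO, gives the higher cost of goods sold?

FIFO COGS: 195 @ $5 + 82 @ $3 + 59 @ $6 = $1,575
LIFO COGS: 193 @ $2 + 143 @ $5 = $1,101

FIFO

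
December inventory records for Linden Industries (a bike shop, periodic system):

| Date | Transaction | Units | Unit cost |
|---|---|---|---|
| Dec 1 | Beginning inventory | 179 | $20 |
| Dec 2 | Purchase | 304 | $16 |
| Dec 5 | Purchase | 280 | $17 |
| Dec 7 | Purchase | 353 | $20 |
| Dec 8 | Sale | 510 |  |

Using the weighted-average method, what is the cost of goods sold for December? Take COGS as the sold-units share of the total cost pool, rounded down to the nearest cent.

COGS = $9,260.43

Dec 8, sell 510: 510/1116 × $20,264.00 → $9,260.43
Ending inventory (cost pool remaining) = $11,003.57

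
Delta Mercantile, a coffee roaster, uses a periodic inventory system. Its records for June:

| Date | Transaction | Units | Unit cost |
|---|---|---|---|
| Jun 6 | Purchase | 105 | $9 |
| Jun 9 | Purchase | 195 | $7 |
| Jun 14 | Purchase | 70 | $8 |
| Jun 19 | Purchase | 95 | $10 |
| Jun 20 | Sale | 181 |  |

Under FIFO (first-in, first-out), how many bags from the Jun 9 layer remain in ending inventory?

119

Jun 20, 181 sold [FIFO — oldest first]: 105 @ $9 + 76 @ $7 = $1,477
Ending inventory: 119 @ $7 + 70 @ $8 + 95 @ $10 = $2,343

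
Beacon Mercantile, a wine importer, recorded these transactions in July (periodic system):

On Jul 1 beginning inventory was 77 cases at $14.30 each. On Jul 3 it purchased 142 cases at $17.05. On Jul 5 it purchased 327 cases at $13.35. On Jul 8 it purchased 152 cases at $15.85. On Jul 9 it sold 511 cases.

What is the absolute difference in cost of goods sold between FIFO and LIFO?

FIFO COGS: 77 @ $14.30 + 142 @ $17.05 + 292 @ $13.35 = $7,420.40
LIFO COGS: 152 @ $15.85 + 327 @ $13.35 + 32 @ $17.05 = $7,320.25
Difference = |$7,420.40 − $7,320.25| = $100.15

$100.15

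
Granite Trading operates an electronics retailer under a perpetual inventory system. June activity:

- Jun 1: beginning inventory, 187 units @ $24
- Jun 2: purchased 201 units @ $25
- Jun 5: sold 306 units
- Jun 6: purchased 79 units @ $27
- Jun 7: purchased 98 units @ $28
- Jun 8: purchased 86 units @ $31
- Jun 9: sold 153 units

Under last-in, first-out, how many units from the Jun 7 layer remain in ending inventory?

Jun 5, 306 sold [LIFO — newest first]: 201 @ $25 + 105 @ $24 = $7,545
Jun 9, 153 sold [LIFO — newest first]: 86 @ $31 + 67 @ $28 = $4,542
Total COGS = $7,545 + $4,542 = $12,087
Ending inventory: 82 @ $24 + 79 @ $27 + 31 @ $28 = $4,969

31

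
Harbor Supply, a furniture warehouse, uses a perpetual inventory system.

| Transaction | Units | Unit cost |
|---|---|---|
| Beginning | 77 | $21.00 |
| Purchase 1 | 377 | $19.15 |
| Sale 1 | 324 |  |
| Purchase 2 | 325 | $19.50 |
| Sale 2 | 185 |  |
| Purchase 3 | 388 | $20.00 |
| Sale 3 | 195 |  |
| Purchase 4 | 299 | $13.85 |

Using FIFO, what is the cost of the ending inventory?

Sale 1 (324) [FIFO — oldest first]: 77 @ $21.00 + 247 @ $19.15 = $6,347.05
Sale 2 (185) [FIFO — oldest first]: 130 @ $19.15 + 55 @ $19.50 = $3,562.00
Sale 3 (195) [FIFO — oldest first]: 195 @ $19.50 = $3,802.50
Total COGS = $6,347.05 + $3,562.00 + $3,802.50 = $13,711.55
Ending inventory: 75 @ $19.50 + 388 @ $20.00 + 299 @ $13.85 = $13,363.65

Ending inventory = $13,363.65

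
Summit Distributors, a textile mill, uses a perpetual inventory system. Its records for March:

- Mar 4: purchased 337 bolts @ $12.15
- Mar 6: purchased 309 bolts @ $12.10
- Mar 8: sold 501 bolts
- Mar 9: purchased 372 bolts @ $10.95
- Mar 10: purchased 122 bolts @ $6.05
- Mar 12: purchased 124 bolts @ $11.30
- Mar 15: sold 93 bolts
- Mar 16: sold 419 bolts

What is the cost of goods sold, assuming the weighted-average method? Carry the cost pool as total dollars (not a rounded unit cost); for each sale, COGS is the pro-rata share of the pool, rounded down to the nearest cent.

After Mar 4: 337 on hand, pool $4,094.55 (≈ $12.1500 each)
After Mar 6: 646 on hand, pool $7,833.45 (≈ $12.1261 each)
Mar 8, sell 501: 501/646 × $7,833.45 → $6,075.16
After Mar 9: 517 on hand, pool $5,831.69 (≈ $11.2799 each)
After Mar 10: 639 on hand, pool $6,569.79 (≈ $10.2814 each)
After Mar 12: 763 on hand, pool $7,970.99 (≈ $10.4469 each)
Mar 15, sell 93: 93/763 × $7,970.99 → $971.56
Mar 16, sell 419: 419/670 × $6,999.43 → $4,377.25
Total COGS = $6,075.16 + $971.56 + $4,377.25 = $11,423.97
Ending inventory (cost pool remaining) = $2,622.18
Check: goods available $14,046.15 = COGS $11,423.97 + ending $2,622.18

COGS = $11,423.97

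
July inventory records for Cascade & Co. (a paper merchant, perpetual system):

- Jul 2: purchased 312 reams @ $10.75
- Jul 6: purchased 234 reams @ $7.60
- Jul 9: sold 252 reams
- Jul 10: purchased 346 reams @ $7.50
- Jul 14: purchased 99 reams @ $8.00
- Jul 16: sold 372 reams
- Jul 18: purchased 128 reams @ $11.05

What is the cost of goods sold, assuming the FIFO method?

COGS = $5,717.40

Jul 9, 252 sold [FIFO — oldest first]: 252 @ $10.75 = $2,709.00
Jul 16, 372 sold [FIFO — oldest first]: 60 @ $10.75 + 234 @ $7.60 + 78 @ $7.50 = $3,008.40
Total COGS = $2,709.00 + $3,008.40 = $5,717.40
Ending inventory: 268 @ $7.50 + 99 @ $8.00 + 128 @ $11.05 = $4,216.40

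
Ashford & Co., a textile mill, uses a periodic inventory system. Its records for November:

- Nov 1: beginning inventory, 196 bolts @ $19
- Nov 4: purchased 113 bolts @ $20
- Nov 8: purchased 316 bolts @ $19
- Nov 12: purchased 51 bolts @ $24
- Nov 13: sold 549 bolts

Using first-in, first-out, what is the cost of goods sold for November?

Nov 13, 549 sold [FIFO — oldest first]: 196 @ $19 + 113 @ $20 + 240 @ $19 = $10,544
Ending inventory: 76 @ $19 + 51 @ $24 = $2,668

COGS = $10,544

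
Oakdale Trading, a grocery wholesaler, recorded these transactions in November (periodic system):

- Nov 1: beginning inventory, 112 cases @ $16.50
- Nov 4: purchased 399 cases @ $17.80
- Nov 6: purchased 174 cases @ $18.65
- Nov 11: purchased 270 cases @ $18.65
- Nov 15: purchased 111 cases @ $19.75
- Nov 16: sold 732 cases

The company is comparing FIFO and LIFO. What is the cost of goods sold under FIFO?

COGS = $13,071.85

FIFO COGS: 112 @ $16.50 + 399 @ $17.80 + 174 @ $18.65 + 47 @ $18.65 = $13,071.85
LIFO COGS: 111 @ $19.75 + 270 @ $18.65 + 174 @ $18.65 + 177 @ $17.80 = $13,623.45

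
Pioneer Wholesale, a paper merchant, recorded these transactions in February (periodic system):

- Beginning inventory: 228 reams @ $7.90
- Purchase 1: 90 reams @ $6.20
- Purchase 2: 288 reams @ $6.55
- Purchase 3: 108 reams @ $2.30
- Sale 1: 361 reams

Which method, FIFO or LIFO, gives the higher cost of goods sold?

FIFO

FIFO COGS: 228 @ $7.90 + 90 @ $6.20 + 43 @ $6.55 = $2,640.85
LIFO COGS: 108 @ $2.30 + 253 @ $6.55 = $1,905.55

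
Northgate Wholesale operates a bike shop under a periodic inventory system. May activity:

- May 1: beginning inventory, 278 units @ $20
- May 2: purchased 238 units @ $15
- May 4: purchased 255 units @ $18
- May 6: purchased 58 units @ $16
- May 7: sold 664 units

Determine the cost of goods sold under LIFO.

May 7, 664 sold [LIFO — newest first]: 58 @ $16 + 255 @ $18 + 238 @ $15 + 113 @ $20 = $11,348
Ending inventory: 165 @ $20 = $3,300

COGS = $11,348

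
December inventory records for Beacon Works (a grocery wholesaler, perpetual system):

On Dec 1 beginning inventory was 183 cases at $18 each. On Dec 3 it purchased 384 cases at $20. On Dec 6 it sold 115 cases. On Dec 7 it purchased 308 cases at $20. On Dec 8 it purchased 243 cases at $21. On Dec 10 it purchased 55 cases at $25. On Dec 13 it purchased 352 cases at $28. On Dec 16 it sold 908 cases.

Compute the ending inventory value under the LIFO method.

Dec 6, 115 sold [LIFO — newest first]: 115 @ $20 = $2,300
Dec 16, 908 sold [LIFO — newest first]: 352 @ $28 + 55 @ $25 + 243 @ $21 + 258 @ $20 = $21,494
Total COGS = $2,300 + $21,494 = $23,794
Ending inventory: 183 @ $18 + 269 @ $20 + 50 @ $20 = $9,674
Check: goods available $33,468 = COGS $23,794 + ending $9,674

Ending inventory = $9,674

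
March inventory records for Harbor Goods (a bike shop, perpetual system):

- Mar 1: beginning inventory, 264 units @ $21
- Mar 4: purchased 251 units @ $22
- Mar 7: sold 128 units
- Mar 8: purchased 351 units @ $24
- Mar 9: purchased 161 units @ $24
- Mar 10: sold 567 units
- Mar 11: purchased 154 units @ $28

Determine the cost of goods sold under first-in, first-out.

COGS = $15,386

Mar 7, 128 sold [FIFO — oldest first]: 128 @ $21 = $2,688
Mar 10, 567 sold [FIFO — oldest first]: 136 @ $21 + 251 @ $22 + 180 @ $24 = $12,698
Total COGS = $2,688 + $12,698 = $15,386
Ending inventory: 171 @ $24 + 161 @ $24 + 154 @ $28 = $12,280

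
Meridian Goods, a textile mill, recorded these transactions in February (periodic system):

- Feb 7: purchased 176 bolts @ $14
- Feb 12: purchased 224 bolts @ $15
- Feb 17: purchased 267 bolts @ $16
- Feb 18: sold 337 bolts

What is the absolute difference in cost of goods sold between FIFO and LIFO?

$443

FIFO COGS: 176 @ $14 + 161 @ $15 = $4,879
LIFO COGS: 267 @ $16 + 70 @ $15 = $5,322
Difference = |$4,879 − $5,322| = $443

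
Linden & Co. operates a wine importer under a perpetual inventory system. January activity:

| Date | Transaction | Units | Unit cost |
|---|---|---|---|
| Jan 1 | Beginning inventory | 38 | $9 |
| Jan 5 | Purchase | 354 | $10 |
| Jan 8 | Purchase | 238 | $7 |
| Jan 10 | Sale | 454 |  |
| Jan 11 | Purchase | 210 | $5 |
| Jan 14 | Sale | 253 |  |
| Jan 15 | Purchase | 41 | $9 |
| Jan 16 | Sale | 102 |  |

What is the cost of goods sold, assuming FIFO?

COGS = $6,443

Jan 10, 454 sold [FIFO — oldest first]: 38 @ $9 + 354 @ $10 + 62 @ $7 = $4,316
Jan 14, 253 sold [FIFO — oldest first]: 176 @ $7 + 77 @ $5 = $1,617
Jan 16, 102 sold [FIFO — oldest first]: 102 @ $5 = $510
Total COGS = $4,316 + $1,617 + $510 = $6,443
Ending inventory: 31 @ $5 + 41 @ $9 = $524
Check: goods available $6,967 = COGS $6,443 + ending $524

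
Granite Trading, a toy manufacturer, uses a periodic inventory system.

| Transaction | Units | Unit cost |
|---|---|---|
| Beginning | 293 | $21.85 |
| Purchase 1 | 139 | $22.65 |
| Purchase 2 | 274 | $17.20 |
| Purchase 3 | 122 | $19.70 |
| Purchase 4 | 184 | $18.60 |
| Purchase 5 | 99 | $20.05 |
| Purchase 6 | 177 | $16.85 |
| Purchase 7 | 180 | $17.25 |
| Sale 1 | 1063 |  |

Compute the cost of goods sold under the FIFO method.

Sale 1 (1063) [FIFO — oldest first]: 293 @ $21.85 + 139 @ $22.65 + 274 @ $17.20 + 122 @ $19.70 + 184 @ $18.60 + 51 @ $20.05 = $21,111.55
Ending inventory: 48 @ $20.05 + 177 @ $16.85 + 180 @ $17.25 = $7,049.85
Check: goods available $28,161.40 = COGS $21,111.55 + ending $7,049.85

COGS = $21,111.55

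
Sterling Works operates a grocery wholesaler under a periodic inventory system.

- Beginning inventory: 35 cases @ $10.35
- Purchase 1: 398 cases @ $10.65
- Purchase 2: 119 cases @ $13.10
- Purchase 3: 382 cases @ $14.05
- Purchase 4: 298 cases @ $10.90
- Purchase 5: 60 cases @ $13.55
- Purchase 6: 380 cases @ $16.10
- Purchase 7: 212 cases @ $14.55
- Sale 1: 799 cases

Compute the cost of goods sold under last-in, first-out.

Sale 1 (799) [LIFO — newest first]: 212 @ $14.55 + 380 @ $16.10 + 60 @ $13.55 + 147 @ $10.90 = $11,617.90
Ending inventory: 35 @ $10.35 + 398 @ $10.65 + 119 @ $13.10 + 382 @ $14.05 + 151 @ $10.90 = $13,172.85

COGS = $11,617.90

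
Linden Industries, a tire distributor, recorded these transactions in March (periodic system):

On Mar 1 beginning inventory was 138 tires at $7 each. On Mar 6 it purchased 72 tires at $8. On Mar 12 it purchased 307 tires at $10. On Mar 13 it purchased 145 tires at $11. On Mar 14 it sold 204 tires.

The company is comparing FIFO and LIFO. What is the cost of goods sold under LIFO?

FIFO COGS: 138 @ $7 + 66 @ $8 = $1,494
LIFO COGS: 145 @ $11 + 59 @ $10 = $2,185

COGS = $2,185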